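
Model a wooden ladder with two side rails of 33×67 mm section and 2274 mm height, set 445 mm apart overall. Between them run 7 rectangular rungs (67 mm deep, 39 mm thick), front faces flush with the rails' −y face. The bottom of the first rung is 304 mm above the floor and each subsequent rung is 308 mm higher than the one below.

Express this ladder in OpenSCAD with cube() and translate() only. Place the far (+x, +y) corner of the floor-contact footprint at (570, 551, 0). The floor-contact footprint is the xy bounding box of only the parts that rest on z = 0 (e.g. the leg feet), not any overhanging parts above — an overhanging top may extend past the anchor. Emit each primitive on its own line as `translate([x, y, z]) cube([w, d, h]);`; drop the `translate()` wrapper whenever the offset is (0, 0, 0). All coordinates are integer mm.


translate([125, 484, 0]) cube([33, 67, 2274]);
translate([537, 484, 0]) cube([33, 67, 2274]);
translate([158, 484, 304]) cube([379, 67, 39]);
translate([158, 484, 612]) cube([379, 67, 39]);
translate([158, 484, 920]) cube([379, 67, 39]);
translate([158, 484, 1228]) cube([379, 67, 39]);
translate([158, 484, 1536]) cube([379, 67, 39]);
translate([158, 484, 1844]) cube([379, 67, 39]);
translate([158, 484, 2152]) cube([379, 67, 39]);


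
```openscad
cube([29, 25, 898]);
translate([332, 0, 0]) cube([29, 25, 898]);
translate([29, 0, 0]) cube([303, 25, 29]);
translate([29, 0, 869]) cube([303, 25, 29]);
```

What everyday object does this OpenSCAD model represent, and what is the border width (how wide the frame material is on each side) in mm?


A picture frame. The border width is 29 mm.

Four thin pieces enclosing a rectangular opening — a picture frame. The two full-height stiles are 898 mm tall; the top rail sits at z = 869 and is 29 mm tall, so the border above the opening is 898 − 869 = 29 mm, matching the stile x-width.


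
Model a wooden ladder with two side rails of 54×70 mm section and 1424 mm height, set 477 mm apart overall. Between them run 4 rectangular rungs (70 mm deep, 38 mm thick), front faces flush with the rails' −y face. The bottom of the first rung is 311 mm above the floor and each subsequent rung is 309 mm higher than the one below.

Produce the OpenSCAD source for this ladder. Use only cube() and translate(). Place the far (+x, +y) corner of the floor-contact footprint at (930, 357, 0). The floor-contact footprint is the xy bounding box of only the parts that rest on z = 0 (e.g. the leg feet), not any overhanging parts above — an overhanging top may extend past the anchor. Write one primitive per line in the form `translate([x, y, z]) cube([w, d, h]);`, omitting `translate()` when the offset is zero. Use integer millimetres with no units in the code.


translate([453, 287, 0]) cube([54, 70, 1424]);
translate([876, 287, 0]) cube([54, 70, 1424]);
translate([507, 287, 311]) cube([369, 70, 38]);
translate([507, 287, 620]) cube([369, 70, 38]);
translate([507, 287, 929]) cube([369, 70, 38]);
translate([507, 287, 1238]) cube([369, 70, 38]);


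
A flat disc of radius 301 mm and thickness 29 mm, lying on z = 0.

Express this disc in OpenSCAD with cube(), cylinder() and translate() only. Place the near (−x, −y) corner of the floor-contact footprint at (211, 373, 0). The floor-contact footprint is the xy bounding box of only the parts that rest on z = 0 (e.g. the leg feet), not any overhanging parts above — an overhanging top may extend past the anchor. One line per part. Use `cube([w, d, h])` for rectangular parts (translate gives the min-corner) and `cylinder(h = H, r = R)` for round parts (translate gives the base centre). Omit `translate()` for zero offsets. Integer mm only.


translate([512, 674, 0]) cylinder(h = 29, r = 301);


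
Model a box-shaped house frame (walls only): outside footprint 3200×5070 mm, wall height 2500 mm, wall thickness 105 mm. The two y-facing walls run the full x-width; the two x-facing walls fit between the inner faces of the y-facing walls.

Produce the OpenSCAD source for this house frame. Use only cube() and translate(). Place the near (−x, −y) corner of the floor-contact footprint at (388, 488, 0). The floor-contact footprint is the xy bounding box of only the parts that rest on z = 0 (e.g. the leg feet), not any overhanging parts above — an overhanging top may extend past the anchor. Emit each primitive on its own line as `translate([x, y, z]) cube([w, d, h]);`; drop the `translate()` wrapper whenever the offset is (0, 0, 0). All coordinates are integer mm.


translate([388, 488, 0]) cube([3200, 105, 2500]);
translate([388, 5453, 0]) cube([3200, 105, 2500]);
translate([388, 593, 0]) cube([105, 4860, 2500]);
translate([3483, 593, 0]) cube([105, 4860, 2500]);


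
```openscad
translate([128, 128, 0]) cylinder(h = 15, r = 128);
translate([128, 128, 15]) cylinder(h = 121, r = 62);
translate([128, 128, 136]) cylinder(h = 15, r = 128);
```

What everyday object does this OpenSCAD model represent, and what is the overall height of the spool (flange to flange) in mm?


A spool. The overall height is 151 mm.

Three coaxial cylinders, large–small–large — a spool. Two 15 mm flanges and a 121 mm core give 15 + 121 + 15 = 151 mm.


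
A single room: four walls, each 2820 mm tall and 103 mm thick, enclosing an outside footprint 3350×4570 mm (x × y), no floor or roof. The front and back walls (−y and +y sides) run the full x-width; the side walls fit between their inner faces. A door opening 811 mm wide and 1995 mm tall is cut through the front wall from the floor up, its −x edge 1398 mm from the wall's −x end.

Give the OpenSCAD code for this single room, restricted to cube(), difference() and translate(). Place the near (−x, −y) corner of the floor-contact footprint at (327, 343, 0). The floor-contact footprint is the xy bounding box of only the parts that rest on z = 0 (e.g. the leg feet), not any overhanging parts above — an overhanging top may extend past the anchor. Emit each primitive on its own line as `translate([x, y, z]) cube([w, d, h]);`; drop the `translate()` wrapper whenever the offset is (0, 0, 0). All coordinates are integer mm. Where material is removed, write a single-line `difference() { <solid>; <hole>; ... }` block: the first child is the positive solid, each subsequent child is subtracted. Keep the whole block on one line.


difference() { translate([327, 343, 0]) cube([3350, 103, 2820]); translate([1725, 343, 0]) cube([811, 103, 1995]); }
translate([327, 4810, 0]) cube([3350, 103, 2820]);
translate([327, 446, 0]) cube([103, 4364, 2820]);
translate([3574, 446, 0]) cube([103, 4364, 2820]);


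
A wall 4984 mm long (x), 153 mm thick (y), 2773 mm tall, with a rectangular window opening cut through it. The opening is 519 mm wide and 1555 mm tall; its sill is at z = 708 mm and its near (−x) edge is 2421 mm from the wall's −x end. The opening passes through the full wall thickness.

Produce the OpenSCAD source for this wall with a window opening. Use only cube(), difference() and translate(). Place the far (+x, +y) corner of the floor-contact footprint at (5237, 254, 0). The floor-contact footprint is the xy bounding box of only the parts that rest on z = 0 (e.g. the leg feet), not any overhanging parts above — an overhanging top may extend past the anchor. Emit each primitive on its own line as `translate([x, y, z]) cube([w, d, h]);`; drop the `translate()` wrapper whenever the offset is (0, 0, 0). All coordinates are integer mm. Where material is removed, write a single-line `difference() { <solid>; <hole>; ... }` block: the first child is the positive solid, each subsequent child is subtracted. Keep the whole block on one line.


difference() { translate([253, 101, 0]) cube([4984, 153, 2773]); translate([2674, 101, 708]) cube([519, 153, 1555]); }


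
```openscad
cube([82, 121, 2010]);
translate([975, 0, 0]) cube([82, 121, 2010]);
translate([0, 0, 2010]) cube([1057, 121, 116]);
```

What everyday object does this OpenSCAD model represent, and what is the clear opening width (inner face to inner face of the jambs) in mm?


A door frame. The clear opening width is 893 mm.

Two 2010 mm tall posts with a header on top — a door frame. The left jamb is 82 mm wide at x = 0; the right jamb starts at x = 975. The clear opening is 975 − 82 = 893 mm.


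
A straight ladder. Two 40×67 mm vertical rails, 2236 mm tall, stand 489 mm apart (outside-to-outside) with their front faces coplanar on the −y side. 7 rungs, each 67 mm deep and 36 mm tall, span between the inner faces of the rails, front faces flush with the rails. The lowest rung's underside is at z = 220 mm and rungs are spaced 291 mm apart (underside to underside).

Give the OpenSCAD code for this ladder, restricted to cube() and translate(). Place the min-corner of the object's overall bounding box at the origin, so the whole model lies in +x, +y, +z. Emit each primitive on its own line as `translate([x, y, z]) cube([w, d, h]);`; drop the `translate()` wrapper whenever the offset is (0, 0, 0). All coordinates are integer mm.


cube([40, 67, 2236]);
translate([449, 0, 0]) cube([40, 67, 2236]);
translate([40, 0, 220]) cube([409, 67, 36]);
translate([40, 0, 511]) cube([409, 67, 36]);
translate([40, 0, 802]) cube([409, 67, 36]);
translate([40, 0, 1093]) cube([409, 67, 36]);
translate([40, 0, 1384]) cube([409, 67, 36]);
translate([40, 0, 1675]) cube([409, 67, 36]);
translate([40, 0, 1966]) cube([409, 67, 36]);


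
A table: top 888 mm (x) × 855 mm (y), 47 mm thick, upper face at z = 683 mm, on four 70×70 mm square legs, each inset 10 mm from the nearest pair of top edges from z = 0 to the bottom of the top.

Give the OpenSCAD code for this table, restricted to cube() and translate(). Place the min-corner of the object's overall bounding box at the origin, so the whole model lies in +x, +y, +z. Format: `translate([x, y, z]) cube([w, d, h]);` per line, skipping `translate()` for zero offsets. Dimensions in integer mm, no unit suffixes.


// leg_h = 683 - 47 = 636
translate([0, 0, 636]) cube([888, 855, 47]);
translate([10, 10, 0]) cube([70, 70, 636]);
translate([808, 10, 0]) cube([70, 70, 636]);
translate([10, 775, 0]) cube([70, 70, 636]);
translate([808, 775, 0]) cube([70, 70, 636]);


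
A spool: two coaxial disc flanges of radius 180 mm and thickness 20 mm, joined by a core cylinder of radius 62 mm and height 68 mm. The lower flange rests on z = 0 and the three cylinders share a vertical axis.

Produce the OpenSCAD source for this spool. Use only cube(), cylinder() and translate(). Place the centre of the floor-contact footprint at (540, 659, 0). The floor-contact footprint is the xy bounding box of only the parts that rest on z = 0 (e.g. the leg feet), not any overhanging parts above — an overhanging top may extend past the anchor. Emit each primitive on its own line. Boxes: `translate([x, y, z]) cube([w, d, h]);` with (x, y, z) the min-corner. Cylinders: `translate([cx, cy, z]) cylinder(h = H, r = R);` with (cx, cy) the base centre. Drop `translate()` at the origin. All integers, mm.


translate([540, 659, 0]) cylinder(h = 20, r = 180);
translate([540, 659, 20]) cylinder(h = 68, r = 62);
translate([540, 659, 88]) cylinder(h = 20, r = 180);


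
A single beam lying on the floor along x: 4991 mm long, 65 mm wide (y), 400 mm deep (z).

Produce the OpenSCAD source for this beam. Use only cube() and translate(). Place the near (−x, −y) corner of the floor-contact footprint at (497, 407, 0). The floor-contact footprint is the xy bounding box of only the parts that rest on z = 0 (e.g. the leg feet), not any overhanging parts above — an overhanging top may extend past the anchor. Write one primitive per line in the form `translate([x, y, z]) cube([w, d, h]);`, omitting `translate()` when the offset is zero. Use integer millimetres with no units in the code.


translate([497, 407, 0]) cube([4991, 65, 400]);


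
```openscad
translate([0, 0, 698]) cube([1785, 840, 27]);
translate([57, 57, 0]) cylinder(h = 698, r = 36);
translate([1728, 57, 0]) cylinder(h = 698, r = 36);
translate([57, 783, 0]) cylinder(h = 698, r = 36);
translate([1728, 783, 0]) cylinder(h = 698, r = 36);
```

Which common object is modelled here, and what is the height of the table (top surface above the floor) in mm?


A table. The table height is 725 mm.

A 1785×840×27 slab sits at z = 698 on four Ø72 mm round legs — a table. The top surface is at 698 + 27 = 725 mm.


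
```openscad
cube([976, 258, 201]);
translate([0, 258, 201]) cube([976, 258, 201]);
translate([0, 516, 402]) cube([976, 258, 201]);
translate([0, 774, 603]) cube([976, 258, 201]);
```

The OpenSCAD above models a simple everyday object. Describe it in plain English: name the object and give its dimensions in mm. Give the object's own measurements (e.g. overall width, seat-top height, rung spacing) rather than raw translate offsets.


A straight staircase of 4 solid steps. Each step is 976 mm wide (x), 258 mm deep (y, the going) and 201 mm tall (the rise). The first step rests on the floor; each subsequent step sits one going further in +y and one rise higher in +z, directly behind and above the previous step with no overlap.


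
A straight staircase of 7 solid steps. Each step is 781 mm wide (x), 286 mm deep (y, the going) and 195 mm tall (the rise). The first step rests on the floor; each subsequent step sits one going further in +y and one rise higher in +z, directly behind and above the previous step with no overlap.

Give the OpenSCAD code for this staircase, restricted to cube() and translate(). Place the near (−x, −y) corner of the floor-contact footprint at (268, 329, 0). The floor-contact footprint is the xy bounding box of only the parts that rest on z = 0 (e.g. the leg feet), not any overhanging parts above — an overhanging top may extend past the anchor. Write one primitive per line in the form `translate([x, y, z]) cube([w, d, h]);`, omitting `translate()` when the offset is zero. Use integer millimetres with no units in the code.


translate([268, 329, 0]) cube([781, 286, 195]);
translate([268, 615, 195]) cube([781, 286, 195]);
translate([268, 901, 390]) cube([781, 286, 195]);
translate([268, 1187, 585]) cube([781, 286, 195]);
translate([268, 1473, 780]) cube([781, 286, 195]);
translate([268, 1759, 975]) cube([781, 286, 195]);
translate([268, 2045, 1170]) cube([781, 286, 195]);


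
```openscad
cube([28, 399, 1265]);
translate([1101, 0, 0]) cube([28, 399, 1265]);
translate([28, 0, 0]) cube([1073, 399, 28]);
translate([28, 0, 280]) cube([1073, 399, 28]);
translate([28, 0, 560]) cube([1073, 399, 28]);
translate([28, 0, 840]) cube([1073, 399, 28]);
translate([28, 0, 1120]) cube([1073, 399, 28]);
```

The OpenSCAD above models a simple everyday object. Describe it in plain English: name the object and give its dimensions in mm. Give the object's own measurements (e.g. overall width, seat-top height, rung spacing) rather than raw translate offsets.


An open bookshelf. Two side panels, each 28 mm thick, 399 mm deep and 1265 mm tall, stand 1129 mm apart (outside-to-outside). Between them sit 5 shelves, each 28 mm thick and 399 mm deep, spanning the full gap between the sides. The bottom shelf rests on the floor (its underside at z = 0) and the clear gap between one shelf's top and the next shelf's underside is 252 mm.


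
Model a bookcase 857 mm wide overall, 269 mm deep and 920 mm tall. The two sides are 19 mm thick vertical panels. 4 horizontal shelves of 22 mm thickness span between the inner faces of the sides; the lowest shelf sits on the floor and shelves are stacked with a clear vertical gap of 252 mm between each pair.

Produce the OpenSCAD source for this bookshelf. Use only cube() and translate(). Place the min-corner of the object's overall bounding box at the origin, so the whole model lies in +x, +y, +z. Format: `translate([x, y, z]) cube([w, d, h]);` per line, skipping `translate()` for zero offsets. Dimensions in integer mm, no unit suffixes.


cube([19, 269, 920]);
translate([838, 0, 0]) cube([19, 269, 920]);
translate([19, 0, 0]) cube([819, 269, 22]);
translate([19, 0, 274]) cube([819, 269, 22]);
translate([19, 0, 548]) cube([819, 269, 22]);
translate([19, 0, 822]) cube([819, 269, 22]);


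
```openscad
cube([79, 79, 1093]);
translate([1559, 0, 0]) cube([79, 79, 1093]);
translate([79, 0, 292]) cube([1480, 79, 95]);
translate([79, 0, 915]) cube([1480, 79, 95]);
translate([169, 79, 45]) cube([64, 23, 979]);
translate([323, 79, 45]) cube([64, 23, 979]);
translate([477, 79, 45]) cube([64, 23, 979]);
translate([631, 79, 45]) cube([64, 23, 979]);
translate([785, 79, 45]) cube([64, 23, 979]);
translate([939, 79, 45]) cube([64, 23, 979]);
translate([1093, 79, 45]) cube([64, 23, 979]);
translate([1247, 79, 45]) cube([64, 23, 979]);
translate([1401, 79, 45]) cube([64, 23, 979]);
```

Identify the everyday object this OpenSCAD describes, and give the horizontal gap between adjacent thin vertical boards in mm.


A fence section. The picket gap is 90 mm.

Two posts, two rails, 9 pickets — a fence section. Span 1480 mm holds 9 pickets of 64 mm with 10 equal gaps: ⌊(1480 − 9·64) / 10⌋ = 90 mm.


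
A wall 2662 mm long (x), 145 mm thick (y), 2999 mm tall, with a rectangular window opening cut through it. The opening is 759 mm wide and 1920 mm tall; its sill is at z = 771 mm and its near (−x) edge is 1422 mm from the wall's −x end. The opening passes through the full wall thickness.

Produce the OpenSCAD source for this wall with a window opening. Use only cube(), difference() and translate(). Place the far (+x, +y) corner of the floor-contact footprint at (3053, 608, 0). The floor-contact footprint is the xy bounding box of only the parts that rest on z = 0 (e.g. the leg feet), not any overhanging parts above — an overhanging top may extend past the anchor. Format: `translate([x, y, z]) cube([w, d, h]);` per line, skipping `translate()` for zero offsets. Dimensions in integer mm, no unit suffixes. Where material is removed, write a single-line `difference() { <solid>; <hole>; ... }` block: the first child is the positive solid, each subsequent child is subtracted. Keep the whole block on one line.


difference() { translate([391, 463, 0]) cube([2662, 145, 2999]); translate([1813, 463, 771]) cube([759, 145, 1920]); }


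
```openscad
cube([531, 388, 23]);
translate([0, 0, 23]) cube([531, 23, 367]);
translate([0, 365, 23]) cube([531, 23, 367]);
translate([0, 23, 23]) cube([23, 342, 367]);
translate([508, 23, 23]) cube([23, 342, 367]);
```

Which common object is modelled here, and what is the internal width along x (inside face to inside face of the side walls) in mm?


An open box. The internal width is 485 mm.

A 531×388 base slab with four walls standing on it — an open box. The base is 531 mm wide and the walls are 23 mm thick, so the internal width is 531 − 2 × 23 = 485 mm.


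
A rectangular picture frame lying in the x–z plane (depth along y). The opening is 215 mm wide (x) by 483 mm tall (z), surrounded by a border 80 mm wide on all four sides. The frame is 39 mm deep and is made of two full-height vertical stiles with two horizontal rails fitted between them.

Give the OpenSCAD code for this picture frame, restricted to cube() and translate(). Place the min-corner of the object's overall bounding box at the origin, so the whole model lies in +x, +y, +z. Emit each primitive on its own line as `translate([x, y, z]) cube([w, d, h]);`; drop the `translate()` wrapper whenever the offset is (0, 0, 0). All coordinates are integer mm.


cube([80, 39, 643]);
translate([295, 0, 0]) cube([80, 39, 643]);
translate([80, 0, 0]) cube([215, 39, 80]);
translate([80, 0, 563]) cube([215, 39, 80]);


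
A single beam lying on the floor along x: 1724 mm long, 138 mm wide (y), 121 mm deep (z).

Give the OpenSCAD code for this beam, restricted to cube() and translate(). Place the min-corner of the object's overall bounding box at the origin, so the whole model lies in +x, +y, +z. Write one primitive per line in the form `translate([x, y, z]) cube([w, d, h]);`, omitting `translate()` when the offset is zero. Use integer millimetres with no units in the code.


cube([1724, 138, 121]);


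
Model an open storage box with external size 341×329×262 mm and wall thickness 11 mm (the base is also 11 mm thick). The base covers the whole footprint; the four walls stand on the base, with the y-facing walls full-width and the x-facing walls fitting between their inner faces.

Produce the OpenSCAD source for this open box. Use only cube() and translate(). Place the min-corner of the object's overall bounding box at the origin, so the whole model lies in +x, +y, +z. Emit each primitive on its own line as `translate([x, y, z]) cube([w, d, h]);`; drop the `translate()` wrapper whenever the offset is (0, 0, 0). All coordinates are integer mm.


cube([341, 329, 11]);
translate([0, 0, 11]) cube([341, 11, 251]);
translate([0, 318, 11]) cube([341, 11, 251]);
translate([0, 11, 11]) cube([11, 307, 251]);
translate([330, 11, 11]) cube([11, 307, 251]);


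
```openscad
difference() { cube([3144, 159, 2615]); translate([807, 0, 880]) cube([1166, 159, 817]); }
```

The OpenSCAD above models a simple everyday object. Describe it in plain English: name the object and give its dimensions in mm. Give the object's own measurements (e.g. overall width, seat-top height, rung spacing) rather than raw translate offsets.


A wall 3144 mm long (x), 159 mm thick (y), 2615 mm tall, with a rectangular window opening cut through it. The opening is 1166 mm wide and 817 mm tall; its sill is at z = 880 mm and its near (−x) edge is 807 mm from the wall's −x end. The opening passes through the full wall thickness.


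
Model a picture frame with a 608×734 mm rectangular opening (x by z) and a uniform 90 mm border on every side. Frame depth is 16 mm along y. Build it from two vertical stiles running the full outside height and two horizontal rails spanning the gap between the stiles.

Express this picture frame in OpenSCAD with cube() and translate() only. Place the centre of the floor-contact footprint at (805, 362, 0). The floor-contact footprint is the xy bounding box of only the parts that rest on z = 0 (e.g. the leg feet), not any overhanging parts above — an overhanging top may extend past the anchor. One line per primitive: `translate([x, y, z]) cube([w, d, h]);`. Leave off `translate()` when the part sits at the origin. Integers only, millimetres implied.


translate([411, 354, 0]) cube([90, 16, 914]);
translate([1109, 354, 0]) cube([90, 16, 914]);
translate([501, 354, 0]) cube([608, 16, 90]);
translate([501, 354, 824]) cube([608, 16, 90]);


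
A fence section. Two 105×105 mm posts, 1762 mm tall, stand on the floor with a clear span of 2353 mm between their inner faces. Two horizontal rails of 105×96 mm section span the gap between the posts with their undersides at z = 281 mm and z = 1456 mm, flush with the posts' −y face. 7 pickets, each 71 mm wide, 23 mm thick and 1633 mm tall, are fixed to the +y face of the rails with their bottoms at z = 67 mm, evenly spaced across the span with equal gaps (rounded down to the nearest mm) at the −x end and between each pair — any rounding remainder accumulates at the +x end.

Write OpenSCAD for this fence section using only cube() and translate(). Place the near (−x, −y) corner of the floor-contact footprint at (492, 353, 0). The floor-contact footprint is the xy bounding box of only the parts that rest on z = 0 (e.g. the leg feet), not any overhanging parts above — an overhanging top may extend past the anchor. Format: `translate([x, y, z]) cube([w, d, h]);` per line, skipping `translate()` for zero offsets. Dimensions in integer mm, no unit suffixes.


translate([492, 353, 0]) cube([105, 105, 1762]);
translate([2950, 353, 0]) cube([105, 105, 1762]);
translate([597, 353, 281]) cube([2353, 105, 96]);
translate([597, 353, 1456]) cube([2353, 105, 96]);
translate([829, 458, 67]) cube([71, 23, 1633]);
translate([1132, 458, 67]) cube([71, 23, 1633]);
translate([1435, 458, 67]) cube([71, 23, 1633]);
translate([1738, 458, 67]) cube([71, 23, 1633]);
translate([2041, 458, 67]) cube([71, 23, 1633]);
translate([2344, 458, 67]) cube([71, 23, 1633]);
translate([2647, 458, 67]) cube([71, 23, 1633]);


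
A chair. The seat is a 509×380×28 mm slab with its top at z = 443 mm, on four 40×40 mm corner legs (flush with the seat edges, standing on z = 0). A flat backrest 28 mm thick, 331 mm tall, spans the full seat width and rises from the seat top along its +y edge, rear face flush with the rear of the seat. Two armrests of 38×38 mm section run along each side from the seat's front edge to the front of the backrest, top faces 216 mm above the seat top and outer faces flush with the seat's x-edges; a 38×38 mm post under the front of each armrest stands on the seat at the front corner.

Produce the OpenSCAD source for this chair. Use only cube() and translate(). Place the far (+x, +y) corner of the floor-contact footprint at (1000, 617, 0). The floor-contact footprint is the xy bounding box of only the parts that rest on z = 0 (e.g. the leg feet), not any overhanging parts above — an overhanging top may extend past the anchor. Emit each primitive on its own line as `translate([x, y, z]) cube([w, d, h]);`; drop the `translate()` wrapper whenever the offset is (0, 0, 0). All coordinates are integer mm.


translate([491, 237, 415]) cube([509, 380, 28]);
translate([491, 237, 0]) cube([40, 40, 415]);
translate([960, 237, 0]) cube([40, 40, 415]);
translate([491, 577, 0]) cube([40, 40, 415]);
translate([960, 577, 0]) cube([40, 40, 415]);
translate([491, 589, 443]) cube([509, 28, 331]);
translate([491, 237, 621]) cube([38, 352, 38]);
translate([962, 237, 621]) cube([38, 352, 38]);
translate([491, 237, 443]) cube([38, 38, 178]);
translate([962, 237, 443]) cube([38, 38, 178]);


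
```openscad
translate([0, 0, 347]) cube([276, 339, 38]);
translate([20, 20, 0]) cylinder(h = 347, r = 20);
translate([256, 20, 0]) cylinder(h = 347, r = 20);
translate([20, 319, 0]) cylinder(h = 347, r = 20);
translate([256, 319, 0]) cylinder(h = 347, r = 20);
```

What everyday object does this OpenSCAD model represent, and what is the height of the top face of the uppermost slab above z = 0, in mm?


A stool. The seat height is 385 mm.

A 276×339×38 slab at z = 347 on four corner cylinders — a stool. The seat top is 347 + 38 = 385 mm.


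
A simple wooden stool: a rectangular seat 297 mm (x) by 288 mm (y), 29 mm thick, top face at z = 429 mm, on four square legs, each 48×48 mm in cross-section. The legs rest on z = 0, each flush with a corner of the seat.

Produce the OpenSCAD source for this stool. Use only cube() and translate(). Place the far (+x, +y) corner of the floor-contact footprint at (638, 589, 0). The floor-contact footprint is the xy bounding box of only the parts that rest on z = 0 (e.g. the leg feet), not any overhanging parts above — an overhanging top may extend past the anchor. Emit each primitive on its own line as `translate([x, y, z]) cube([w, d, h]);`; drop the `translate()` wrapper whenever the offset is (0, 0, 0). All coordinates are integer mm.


translate([341, 301, 400]) cube([297, 288, 29]);
translate([341, 301, 0]) cube([48, 48, 400]);
translate([590, 301, 0]) cube([48, 48, 400]);
translate([341, 541, 0]) cube([48, 48, 400]);
translate([590, 541, 0]) cube([48, 48, 400]);


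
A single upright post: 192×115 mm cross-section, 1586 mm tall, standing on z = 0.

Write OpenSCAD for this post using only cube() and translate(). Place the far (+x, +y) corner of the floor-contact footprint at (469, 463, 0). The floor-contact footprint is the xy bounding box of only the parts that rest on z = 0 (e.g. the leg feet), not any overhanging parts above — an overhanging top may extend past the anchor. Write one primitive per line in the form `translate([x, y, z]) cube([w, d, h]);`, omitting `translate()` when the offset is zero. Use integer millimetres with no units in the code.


translate([277, 348, 0]) cube([192, 115, 1586]);


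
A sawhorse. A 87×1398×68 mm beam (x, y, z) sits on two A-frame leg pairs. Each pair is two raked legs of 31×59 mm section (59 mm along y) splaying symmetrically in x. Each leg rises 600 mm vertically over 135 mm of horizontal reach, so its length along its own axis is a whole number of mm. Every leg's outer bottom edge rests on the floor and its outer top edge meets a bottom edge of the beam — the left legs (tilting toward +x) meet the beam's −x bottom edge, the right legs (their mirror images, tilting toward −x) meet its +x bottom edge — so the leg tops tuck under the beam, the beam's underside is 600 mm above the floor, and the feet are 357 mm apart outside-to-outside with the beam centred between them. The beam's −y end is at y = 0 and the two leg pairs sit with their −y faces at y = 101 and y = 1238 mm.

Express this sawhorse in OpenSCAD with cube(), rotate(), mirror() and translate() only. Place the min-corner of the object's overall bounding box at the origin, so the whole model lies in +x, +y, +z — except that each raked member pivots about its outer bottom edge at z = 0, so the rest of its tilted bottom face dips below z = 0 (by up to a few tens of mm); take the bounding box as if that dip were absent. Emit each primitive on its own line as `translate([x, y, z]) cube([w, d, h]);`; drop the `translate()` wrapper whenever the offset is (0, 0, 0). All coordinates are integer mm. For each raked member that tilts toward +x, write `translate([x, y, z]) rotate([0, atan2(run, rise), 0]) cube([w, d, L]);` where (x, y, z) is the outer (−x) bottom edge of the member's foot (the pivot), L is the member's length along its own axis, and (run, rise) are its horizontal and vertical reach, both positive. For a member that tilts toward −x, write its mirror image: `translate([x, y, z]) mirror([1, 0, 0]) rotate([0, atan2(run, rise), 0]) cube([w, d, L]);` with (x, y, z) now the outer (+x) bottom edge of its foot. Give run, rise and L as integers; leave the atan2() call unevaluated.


translate([135, 0, 600]) cube([87, 1398, 68]);
translate([0, 101, 0]) rotate([0, atan2(135, 600), 0]) cube([31, 59, 615]);
translate([357, 101, 0]) mirror([1, 0, 0]) rotate([0, atan2(135, 600), 0]) cube([31, 59, 615]);
translate([0, 1238, 0]) rotate([0, atan2(135, 600), 0]) cube([31, 59, 615]);
translate([357, 1238, 0]) mirror([1, 0, 0]) rotate([0, atan2(135, 600), 0]) cube([31, 59, 615]);


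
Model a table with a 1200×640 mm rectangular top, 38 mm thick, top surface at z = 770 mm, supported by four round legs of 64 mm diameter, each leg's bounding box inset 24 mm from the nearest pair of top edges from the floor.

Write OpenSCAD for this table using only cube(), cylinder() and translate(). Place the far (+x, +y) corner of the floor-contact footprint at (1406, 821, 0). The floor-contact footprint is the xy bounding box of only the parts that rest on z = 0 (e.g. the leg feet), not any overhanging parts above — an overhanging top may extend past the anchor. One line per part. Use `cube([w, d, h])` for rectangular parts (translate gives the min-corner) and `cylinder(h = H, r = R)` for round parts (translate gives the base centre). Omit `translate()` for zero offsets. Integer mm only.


translate([230, 205, 732]) cube([1200, 640, 38]);
translate([286, 261, 0]) cylinder(h = 732, r = 32);
translate([1374, 261, 0]) cylinder(h = 732, r = 32);
translate([286, 789, 0]) cylinder(h = 732, r = 32);
translate([1374, 789, 0]) cylinder(h = 732, r = 32);


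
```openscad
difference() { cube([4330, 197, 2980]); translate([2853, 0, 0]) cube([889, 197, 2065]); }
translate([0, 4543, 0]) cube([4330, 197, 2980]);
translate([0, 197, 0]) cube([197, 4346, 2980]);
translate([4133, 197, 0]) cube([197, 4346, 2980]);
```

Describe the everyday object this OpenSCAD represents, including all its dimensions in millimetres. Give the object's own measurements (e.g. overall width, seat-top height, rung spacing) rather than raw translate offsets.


A single room: four walls, each 2980 mm tall and 197 mm thick, enclosing an outside footprint 4330×4740 mm (x × y), no floor or roof. The front and back walls (−y and +y sides) run the full x-width; the side walls fit between their inner faces. A door opening 889 mm wide and 2065 mm tall is cut through the front wall from the floor up, its −x edge 2853 mm from the wall's −x end.


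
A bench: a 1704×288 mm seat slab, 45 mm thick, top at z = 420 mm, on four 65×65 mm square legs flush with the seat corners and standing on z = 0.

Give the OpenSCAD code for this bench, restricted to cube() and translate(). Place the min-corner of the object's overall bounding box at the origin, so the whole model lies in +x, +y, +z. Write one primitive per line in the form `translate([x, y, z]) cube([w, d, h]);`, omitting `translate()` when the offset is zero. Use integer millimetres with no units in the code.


translate([0, 0, 375]) cube([1704, 288, 45]);
cube([65, 65, 375]);
translate([0, 223, 0]) cube([65, 65, 375]);
translate([1639, 0, 0]) cube([65, 65, 375]);
translate([1639, 223, 0]) cube([65, 65, 375]);


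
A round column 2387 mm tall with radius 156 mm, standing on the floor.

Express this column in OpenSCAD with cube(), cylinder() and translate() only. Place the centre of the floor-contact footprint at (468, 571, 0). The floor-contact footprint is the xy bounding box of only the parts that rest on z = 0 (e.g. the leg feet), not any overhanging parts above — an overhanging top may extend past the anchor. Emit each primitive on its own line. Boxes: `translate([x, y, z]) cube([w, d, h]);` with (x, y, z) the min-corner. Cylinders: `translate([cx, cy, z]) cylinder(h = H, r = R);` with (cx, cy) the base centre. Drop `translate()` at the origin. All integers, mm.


translate([468, 571, 0]) cylinder(h = 2387, r = 156);


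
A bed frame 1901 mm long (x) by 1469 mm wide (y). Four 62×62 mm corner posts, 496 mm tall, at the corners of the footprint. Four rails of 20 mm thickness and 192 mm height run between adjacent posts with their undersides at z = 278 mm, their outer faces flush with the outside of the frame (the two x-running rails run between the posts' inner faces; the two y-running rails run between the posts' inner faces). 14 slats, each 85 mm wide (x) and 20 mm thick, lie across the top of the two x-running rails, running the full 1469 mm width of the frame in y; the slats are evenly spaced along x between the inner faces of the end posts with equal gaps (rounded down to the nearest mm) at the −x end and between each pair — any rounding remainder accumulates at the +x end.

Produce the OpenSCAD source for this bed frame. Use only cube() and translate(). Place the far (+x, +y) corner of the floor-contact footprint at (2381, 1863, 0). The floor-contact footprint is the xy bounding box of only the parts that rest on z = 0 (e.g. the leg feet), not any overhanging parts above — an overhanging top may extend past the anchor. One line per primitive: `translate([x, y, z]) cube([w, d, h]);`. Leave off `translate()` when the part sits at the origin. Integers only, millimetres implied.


translate([480, 394, 0]) cube([62, 62, 496]);
translate([480, 1801, 0]) cube([62, 62, 496]);
translate([2319, 394, 0]) cube([62, 62, 496]);
translate([2319, 1801, 0]) cube([62, 62, 496]);
translate([542, 394, 278]) cube([1777, 20, 192]);
translate([542, 1843, 278]) cube([1777, 20, 192]);
translate([480, 456, 278]) cube([20, 1345, 192]);
translate([2361, 456, 278]) cube([20, 1345, 192]);
translate([581, 394, 470]) cube([85, 1469, 20]);
translate([705, 394, 470]) cube([85, 1469, 20]);
translate([829, 394, 470]) cube([85, 1469, 20]);
translate([953, 394, 470]) cube([85, 1469, 20]);
translate([1077, 394, 470]) cube([85, 1469, 20]);
translate([1201, 394, 470]) cube([85, 1469, 20]);
translate([1325, 394, 470]) cube([85, 1469, 20]);
translate([1449, 394, 470]) cube([85, 1469, 20]);
translate([1573, 394, 470]) cube([85, 1469, 20]);
translate([1697, 394, 470]) cube([85, 1469, 20]);
translate([1821, 394, 470]) cube([85, 1469, 20]);
translate([1945, 394, 470]) cube([85, 1469, 20]);
translate([2069, 394, 470]) cube([85, 1469, 20]);
translate([2193, 394, 470]) cube([85, 1469, 20]);


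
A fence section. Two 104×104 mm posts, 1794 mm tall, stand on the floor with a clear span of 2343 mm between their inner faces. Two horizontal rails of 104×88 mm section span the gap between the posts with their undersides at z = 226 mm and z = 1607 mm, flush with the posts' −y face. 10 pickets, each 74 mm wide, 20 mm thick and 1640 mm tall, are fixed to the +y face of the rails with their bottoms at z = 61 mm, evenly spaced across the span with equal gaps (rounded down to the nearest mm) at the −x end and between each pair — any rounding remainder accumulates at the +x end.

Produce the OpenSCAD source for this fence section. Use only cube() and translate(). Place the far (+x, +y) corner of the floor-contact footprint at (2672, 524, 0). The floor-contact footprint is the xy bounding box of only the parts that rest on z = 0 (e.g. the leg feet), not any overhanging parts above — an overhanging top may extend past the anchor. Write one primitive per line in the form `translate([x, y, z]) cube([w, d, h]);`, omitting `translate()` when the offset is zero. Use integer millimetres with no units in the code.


translate([121, 420, 0]) cube([104, 104, 1794]);
translate([2568, 420, 0]) cube([104, 104, 1794]);
translate([225, 420, 226]) cube([2343, 104, 88]);
translate([225, 420, 1607]) cube([2343, 104, 88]);
translate([370, 524, 61]) cube([74, 20, 1640]);
translate([589, 524, 61]) cube([74, 20, 1640]);
translate([808, 524, 61]) cube([74, 20, 1640]);
translate([1027, 524, 61]) cube([74, 20, 1640]);
translate([1246, 524, 61]) cube([74, 20, 1640]);
translate([1465, 524, 61]) cube([74, 20, 1640]);
translate([1684, 524, 61]) cube([74, 20, 1640]);
translate([1903, 524, 61]) cube([74, 20, 1640]);
translate([2122, 524, 61]) cube([74, 20, 1640]);
translate([2341, 524, 61]) cube([74, 20, 1640]);


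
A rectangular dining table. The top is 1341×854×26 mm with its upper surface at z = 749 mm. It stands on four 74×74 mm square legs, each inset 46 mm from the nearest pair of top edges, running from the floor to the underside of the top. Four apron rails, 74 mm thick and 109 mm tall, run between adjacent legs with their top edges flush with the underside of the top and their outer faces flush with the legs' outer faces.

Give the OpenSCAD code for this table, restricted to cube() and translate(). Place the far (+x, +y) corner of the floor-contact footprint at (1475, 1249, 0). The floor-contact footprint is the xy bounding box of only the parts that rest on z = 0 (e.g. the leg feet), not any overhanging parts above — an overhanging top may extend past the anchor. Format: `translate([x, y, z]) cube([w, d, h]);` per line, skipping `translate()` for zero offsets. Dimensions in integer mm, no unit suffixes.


translate([180, 441, 723]) cube([1341, 854, 26]);
translate([226, 487, 0]) cube([74, 74, 723]);
translate([1401, 487, 0]) cube([74, 74, 723]);
translate([226, 1175, 0]) cube([74, 74, 723]);
translate([1401, 1175, 0]) cube([74, 74, 723]);
translate([300, 487, 614]) cube([1101, 74, 109]);
translate([300, 1175, 614]) cube([1101, 74, 109]);
translate([226, 561, 614]) cube([74, 614, 109]);
translate([1401, 561, 614]) cube([74, 614, 109]);


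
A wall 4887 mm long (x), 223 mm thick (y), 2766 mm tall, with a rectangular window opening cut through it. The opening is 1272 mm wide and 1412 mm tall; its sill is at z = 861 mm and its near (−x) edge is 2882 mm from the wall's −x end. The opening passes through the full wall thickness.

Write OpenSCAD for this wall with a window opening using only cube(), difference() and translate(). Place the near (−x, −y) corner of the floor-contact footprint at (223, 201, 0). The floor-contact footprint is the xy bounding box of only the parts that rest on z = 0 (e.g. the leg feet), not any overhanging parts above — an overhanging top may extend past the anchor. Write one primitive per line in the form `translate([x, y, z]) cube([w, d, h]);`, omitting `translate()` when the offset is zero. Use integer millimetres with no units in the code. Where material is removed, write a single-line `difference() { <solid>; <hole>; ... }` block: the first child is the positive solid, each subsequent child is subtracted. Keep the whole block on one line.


difference() { translate([223, 201, 0]) cube([4887, 223, 2766]); translate([3105, 201, 861]) cube([1272, 223, 1412]); }
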